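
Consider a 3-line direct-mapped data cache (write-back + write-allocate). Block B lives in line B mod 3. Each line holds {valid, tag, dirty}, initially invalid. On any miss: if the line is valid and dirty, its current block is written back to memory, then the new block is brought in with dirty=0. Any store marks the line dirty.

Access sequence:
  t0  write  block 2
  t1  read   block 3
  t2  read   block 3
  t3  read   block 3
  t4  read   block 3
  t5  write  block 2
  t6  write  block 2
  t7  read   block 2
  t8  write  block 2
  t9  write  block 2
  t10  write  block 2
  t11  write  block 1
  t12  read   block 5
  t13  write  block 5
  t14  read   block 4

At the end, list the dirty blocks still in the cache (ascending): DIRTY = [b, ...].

  0 | W B2 → L2 miss [D]
  1 | R B3 → L0 miss [-]
  2 | R B3 → L0 hit [-]
  3 | R B3 → L0 hit [-]
  4 | R B3 → L0 hit [-]
  5 | W B2 → L2 hit [D]
  6 | W B2 → L2 hit [D]
  7 | R B2 → L2 hit [D]
  8 | W B2 → L2 hit [D]
  9 | W B2 → L2 hit [D]
  10 | W B2 → L2 hit [D]
  11 | W B1 → L1 miss [D]
  12 | R B5 → L2 miss wb→B2 [-]
  13 | W B5 → L2 hit [D]
  14 | R B4 → L1 miss wb→B1 [-]

DIRTY = [5]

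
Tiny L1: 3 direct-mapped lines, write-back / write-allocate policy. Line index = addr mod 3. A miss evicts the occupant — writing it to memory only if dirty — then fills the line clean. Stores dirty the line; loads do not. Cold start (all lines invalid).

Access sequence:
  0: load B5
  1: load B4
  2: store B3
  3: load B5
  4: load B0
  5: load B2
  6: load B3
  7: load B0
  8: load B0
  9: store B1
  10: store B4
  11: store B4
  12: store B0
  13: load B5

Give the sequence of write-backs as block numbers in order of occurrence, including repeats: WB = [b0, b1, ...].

0: R B5 -> L2 miss  d=-]
1: R B4 -> L1 miss  d=-]
2: W B3 -> L0 miss  d=D]
3: R B5 -> L2 hit  d=-]
4: R B0 -> L0 miss wb->B3  d=-]
5: R B2 -> L2 miss  d=-]
6: R B3 -> L0 miss  d=-]
7: R B0 -> L0 miss  d=-]
8: R B0 -> L0 hit  d=-]
9: W B1 -> L1 miss  d=D]
10: W B4 -> L1 miss wb->B1  d=D]
11: W B4 -> L1 hit  d=D]
12: W B0 -> L0 hit  d=D]
13: R B5 -> L2 miss  d=-]

WB = [3, 1]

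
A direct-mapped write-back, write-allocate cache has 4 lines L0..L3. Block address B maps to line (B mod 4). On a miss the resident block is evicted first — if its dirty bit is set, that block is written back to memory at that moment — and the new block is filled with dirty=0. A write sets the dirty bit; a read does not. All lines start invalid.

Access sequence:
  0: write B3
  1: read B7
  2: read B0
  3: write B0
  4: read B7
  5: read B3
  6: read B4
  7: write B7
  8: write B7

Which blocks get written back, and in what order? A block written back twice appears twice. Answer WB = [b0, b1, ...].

0: W B3 → L3 miss [D]
1: R B7 → L3 miss wb→B3 [-]
2: R B0 → L0 miss [-]
3: W B0 → L0 hit [D]
4: R B7 → L3 hit [-]
5: R B3 → L3 miss [-]
6: R B4 → L0 miss wb→B0 [-]
7: W B7 → L3 miss [D]
8: W B7 → L3 hit [D]

WB = [3, 0]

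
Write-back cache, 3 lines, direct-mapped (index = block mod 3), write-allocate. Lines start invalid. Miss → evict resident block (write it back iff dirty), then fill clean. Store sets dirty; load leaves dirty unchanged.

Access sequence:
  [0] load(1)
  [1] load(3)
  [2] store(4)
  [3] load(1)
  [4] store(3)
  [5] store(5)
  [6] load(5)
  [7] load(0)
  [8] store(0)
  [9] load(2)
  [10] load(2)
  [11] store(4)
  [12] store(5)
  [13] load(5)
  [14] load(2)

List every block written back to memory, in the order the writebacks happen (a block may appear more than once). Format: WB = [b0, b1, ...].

0: R B1 -> L1 miss  d=-]
1: R B3 -> L0 miss  d=-]
2: W B4 -> L1 miss  d=D]
3: R B1 -> L1 miss wb->B4  d=-]
4: W B3 -> L0 hit  d=D]
5: W B5 -> L2 miss  d=D]
6: R B5 -> L2 hit  d=D]
7: R B0 -> L0 miss wb->B3  d=-]
8: W B0 -> L0 hit  d=D]
9: R B2 -> L2 miss wb->B5  d=-]
10: R B2 -> L2 hit  d=-]
11: W B4 -> L1 miss  d=D]
12: W B5 -> L2 miss  d=D]
13: R B5 -> L2 hit  d=D]
14: R B2 -> L2 miss wb->B5  d=-]

WB = [4, 3, 5, 5]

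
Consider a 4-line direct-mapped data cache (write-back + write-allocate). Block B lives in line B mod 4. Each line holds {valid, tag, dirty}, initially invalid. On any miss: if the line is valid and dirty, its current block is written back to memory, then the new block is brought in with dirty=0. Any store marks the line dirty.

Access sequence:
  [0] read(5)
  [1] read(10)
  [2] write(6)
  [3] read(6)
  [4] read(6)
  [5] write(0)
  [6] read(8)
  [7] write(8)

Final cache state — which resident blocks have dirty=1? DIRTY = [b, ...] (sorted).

0: R B5 → L1 miss [-]
1: R B10 → L2 miss [-]
2: W B6 → L2 miss [D]
3: R B6 → L2 hit [D]
4: R B6 → L2 hit [D]
5: W B0 → L0 miss [D]
6: R B8 → L0 miss wb→B0 [-]
7: W B8 → L0 hit [D]

DIRTY = [6, 8]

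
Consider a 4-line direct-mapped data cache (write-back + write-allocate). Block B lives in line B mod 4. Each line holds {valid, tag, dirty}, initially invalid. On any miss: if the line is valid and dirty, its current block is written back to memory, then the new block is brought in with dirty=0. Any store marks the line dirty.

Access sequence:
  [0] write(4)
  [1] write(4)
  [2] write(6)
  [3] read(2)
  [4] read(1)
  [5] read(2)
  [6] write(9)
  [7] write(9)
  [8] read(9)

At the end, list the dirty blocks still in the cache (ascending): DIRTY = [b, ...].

DIRTY = [4, 9]

0: W B4 -> L0 miss  d=D]
1: W B4 -> L0 hit  d=D]
2: W B6 -> L2 miss  d=D]
3: R B2 -> L2 miss wb->B6  d=-]
4: R B1 -> L1 miss  d=-]
5: R B2 -> L2 hit  d=-]
6: W B9 -> L1 miss  d=D]
7: W B9 -> L1 hit  d=D]
8: R B9 -> L1 hit  d=D]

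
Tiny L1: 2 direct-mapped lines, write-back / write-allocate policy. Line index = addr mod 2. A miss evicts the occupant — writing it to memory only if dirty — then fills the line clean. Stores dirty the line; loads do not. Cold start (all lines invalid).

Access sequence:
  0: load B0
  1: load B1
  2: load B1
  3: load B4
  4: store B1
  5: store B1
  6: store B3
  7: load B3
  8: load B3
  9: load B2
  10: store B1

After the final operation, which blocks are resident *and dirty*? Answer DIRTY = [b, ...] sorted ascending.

0: R B0 → L0 miss [-]
1: R B1 → L1 miss [-]
2: R B1 → L1 hit [-]
3: R B4 → L0 miss [-]
4: W B1 → L1 hit [D]
5: W B1 → L1 hit [D]
6: W B3 → L1 miss wb→B1 [D]
7: R B3 → L1 hit [D]
8: R B3 → L1 hit [D]
9: R B2 → L0 miss [-]
10: W B1 → L1 miss wb→B3 [D]

DIRTY = [1]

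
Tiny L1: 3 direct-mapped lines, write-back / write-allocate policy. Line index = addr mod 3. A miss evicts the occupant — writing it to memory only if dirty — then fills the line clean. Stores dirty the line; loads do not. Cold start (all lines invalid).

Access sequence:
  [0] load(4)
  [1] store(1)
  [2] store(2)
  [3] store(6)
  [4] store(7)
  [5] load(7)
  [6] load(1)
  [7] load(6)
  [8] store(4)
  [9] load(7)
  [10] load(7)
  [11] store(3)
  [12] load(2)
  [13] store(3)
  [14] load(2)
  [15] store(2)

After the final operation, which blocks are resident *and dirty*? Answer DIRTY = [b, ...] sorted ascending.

0: R B4 → L1 miss [-]
1: W B1 → L1 miss [D]
2: W B2 → L2 miss [D]
3: W B6 → L0 miss [D]
4: W B7 → L1 miss wb→B1 [D]
5: R B7 → L1 hit [D]
6: R B1 → L1 miss wb→B7 [-]
7: R B6 → L0 hit [D]
8: W B4 → L1 miss [D]
9: R B7 → L1 miss wb→B4 [-]
10: R B7 → L1 hit [-]
11: W B3 → L0 miss wb→B6 [D]
12: R B2 → L2 hit [D]
13: W B3 → L0 hit [D]
14: R B2 → L2 hit [D]
15: W B2 → L2 hit [D]

DIRTY = [2, 3]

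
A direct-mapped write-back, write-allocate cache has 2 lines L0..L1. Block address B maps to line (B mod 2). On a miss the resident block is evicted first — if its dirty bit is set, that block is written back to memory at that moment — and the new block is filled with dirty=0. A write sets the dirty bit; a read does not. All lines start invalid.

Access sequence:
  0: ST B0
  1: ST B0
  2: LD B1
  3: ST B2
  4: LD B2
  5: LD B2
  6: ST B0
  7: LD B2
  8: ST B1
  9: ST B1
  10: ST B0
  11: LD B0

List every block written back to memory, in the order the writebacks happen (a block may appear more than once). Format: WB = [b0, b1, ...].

  0 | W B0 → L0 miss [D]
  1 | W B0 → L0 hit [D]
  2 | R B1 → L1 miss [-]
  3 | W B2 → L0 miss wb→B0 [D]
  4 | R B2 → L0 hit [D]
  5 | R B2 → L0 hit [D]
  6 | W B0 → L0 miss wb→B2 [D]
  7 | R B2 → L0 miss wb→B0 [-]
  8 | W B1 → L1 hit [D]
  9 | W B1 → L1 hit [D]
  10 | W B0 → L0 miss [D]
  11 | R B0 → L0 hit [D]

WB = [0, 2, 0]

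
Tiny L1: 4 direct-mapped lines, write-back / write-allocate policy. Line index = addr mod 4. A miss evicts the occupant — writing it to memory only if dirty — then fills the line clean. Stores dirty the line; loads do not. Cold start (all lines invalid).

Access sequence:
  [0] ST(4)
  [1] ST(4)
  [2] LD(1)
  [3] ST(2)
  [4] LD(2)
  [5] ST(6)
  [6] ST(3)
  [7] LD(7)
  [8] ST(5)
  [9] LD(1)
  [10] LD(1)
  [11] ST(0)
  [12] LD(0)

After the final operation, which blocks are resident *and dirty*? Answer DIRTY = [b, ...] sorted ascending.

0: W B4 -> L0 miss  d=D]
1: W B4 -> L0 hit  d=D]
2: R B1 -> L1 miss  d=-]
3: W B2 -> L2 miss  d=D]
4: R B2 -> L2 hit  d=D]
5: W B6 -> L2 miss wb->B2  d=D]
6: W B3 -> L3 miss  d=D]
7: R B7 -> L3 miss wb->B3  d=-]
8: W B5 -> L1 miss  d=D]
9: R B1 -> L1 miss wb->B5  d=-]
10: R B1 -> L1 hit  d=-]
11: W B0 -> L0 miss wb->B4  d=D]
12: R B0 -> L0 hit  d=D]

DIRTY = [0, 6]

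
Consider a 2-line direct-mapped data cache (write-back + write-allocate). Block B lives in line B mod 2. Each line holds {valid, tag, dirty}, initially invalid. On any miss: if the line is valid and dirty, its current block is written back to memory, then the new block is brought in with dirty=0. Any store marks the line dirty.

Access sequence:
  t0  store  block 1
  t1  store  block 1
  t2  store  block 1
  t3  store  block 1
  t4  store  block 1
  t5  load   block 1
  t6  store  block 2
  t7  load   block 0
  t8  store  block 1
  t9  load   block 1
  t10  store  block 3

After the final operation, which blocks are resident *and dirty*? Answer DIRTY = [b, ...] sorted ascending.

0: W B1 → L1 miss [D]
1: W B1 → L1 hit [D]
2: W B1 → L1 hit [D]
3: W B1 → L1 hit [D]
4: W B1 → L1 hit [D]
5: R B1 → L1 hit [D]
6: W B2 → L0 miss [D]
7: R B0 → L0 miss wb→B2 [-]
8: W B1 → L1 hit [D]
9: R B1 → L1 hit [D]
10: W B3 → L1 miss wb→B1 [D]

DIRTY = [3]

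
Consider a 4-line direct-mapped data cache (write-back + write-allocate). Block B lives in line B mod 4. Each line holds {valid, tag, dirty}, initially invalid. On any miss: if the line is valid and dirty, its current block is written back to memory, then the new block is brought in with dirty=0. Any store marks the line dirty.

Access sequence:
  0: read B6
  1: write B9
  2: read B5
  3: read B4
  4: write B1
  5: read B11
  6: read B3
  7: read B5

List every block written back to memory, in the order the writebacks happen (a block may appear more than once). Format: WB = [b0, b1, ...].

0: R B6 -> L2 miss  d=-]
1: W B9 -> L1 miss  d=D]
2: R B5 -> L1 miss wb->B9  d=-]
3: R B4 -> L0 miss  d=-]
4: W B1 -> L1 miss  d=D]
5: R B11 -> L3 miss  d=-]
6: R B3 -> L3 miss  d=-]
7: R B5 -> L1 miss wb->B1  d=-]

WB = [9, 1]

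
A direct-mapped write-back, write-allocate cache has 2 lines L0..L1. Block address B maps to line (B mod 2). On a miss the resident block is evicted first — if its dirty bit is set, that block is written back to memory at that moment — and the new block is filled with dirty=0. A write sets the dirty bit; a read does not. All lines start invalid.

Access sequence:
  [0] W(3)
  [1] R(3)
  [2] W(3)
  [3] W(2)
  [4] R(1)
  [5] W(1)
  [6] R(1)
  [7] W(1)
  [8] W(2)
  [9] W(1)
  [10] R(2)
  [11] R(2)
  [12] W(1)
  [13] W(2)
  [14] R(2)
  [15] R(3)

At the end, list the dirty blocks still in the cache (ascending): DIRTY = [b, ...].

  0 | W B3 → L1 miss [D]
  1 | R B3 → L1 hit [D]
  2 | W B3 → L1 hit [D]
  3 | W B2 → L0 miss [D]
  4 | R B1 → L1 miss wb→B3 [-]
  5 | W B1 → L1 hit [D]
  6 | R B1 → L1 hit [D]
  7 | W B1 → L1 hit [D]
  8 | W B2 → L0 hit [D]
  9 | W B1 → L1 hit [D]
  10 | R B2 → L0 hit [D]
  11 | R B2 → L0 hit [D]
  12 | W B1 → L1 hit [D]
  13 | W B2 → L0 hit [D]
  14 | R B2 → L0 hit [D]
  15 | R B3 → L1 miss wb→B1 [-]

DIRTY = [2]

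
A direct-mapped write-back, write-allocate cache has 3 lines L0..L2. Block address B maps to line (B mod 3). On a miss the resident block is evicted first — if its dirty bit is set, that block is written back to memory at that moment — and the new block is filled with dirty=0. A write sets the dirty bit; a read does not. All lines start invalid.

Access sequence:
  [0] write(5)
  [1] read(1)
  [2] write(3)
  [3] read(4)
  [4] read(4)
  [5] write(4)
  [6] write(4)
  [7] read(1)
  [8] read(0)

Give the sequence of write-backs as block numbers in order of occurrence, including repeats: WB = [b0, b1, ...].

WB = [4, 3]

  0 | W B5 → L2 miss [D]
  1 | R B1 → L1 miss [-]
  2 | W B3 → L0 miss [D]
  3 | R B4 → L1 miss [-]
  4 | R B4 → L1 hit [-]
  5 | W B4 → L1 hit [D]
  6 | W B4 → L1 hit [D]
  7 | R B1 → L1 miss wb→B4 [-]
  8 | R B0 → L0 miss wb→B3 [-]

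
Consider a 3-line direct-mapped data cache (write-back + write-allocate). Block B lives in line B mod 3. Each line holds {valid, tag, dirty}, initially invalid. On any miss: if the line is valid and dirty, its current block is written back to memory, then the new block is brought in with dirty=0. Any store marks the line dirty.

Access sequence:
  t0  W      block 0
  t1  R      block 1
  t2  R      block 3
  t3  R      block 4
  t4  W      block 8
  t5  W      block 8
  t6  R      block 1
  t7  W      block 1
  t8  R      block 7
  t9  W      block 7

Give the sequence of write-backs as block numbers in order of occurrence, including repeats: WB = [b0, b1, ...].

0: W B0 → L0 miss [D]
1: R B1 → L1 miss [-]
2: R B3 → L0 miss wb→B0 [-]
3: R B4 → L1 miss [-]
4: W B8 → L2 miss [D]
5: W B8 → L2 hit [D]
6: R B1 → L1 miss [-]
7: W B1 → L1 hit [D]
8: R B7 → L1 miss wb→B1 [-]
9: W B7 → L1 hit [D]

WB = [0, 1]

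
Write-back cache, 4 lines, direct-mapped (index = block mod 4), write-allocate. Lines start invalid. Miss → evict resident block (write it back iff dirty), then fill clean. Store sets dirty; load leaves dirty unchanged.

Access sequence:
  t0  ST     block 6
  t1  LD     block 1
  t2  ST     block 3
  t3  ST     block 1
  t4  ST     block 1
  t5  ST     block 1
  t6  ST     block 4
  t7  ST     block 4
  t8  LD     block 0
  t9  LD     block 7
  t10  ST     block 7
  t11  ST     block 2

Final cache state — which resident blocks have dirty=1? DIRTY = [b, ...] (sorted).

  0 | W B6 → L2 miss [D]
  1 | R B1 → L1 miss [-]
  2 | W B3 → L3 miss [D]
  3 | W B1 → L1 hit [D]
  4 | W B1 → L1 hit [D]
  5 | W B1 → L1 hit [D]
  6 | W B4 → L0 miss [D]
  7 | W B4 → L0 hit [D]
  8 | R B0 → L0 miss wb→B4 [-]
  9 | R B7 → L3 miss wb→B3 [-]
  10 | W B7 → L3 hit [D]
  11 | W B2 → L2 miss wb→B6 [D]

DIRTY = [1, 2, 7]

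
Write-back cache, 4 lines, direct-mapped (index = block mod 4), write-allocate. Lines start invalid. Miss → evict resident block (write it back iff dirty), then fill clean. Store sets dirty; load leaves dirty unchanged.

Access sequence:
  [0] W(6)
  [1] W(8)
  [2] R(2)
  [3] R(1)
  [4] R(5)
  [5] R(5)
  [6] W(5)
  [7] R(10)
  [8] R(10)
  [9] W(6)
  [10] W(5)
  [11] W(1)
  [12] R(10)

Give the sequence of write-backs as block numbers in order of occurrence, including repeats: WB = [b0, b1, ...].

0: W B6 -> L2 miss  d=D]
1: W B8 -> L0 miss  d=D]
2: R B2 -> L2 miss wb->B6  d=-]
3: R B1 -> L1 miss  d=-]
4: R B5 -> L1 miss  d=-]
5: R B5 -> L1 hit  d=-]
6: W B5 -> L1 hit  d=D]
7: R B10 -> L2 miss  d=-]
8: R B10 -> L2 hit  d=-]
9: W B6 -> L2 miss  d=D]
10: W B5 -> L1 hit  d=D]
11: W B1 -> L1 miss wb->B5  d=D]
12: R B10 -> L2 miss wb->B6  d=-]

WB = [6, 5, 6]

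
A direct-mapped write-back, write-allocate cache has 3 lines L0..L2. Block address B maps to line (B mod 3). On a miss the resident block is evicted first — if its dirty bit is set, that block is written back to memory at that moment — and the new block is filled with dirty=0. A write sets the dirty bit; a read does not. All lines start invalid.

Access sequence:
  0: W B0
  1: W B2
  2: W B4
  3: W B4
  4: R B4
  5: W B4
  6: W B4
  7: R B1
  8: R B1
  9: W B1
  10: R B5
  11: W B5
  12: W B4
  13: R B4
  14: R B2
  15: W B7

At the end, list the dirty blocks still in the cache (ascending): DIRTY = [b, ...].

DIRTY = [0, 7]

0: W B0 -> L0 miss  d=D]
1: W B2 -> L2 miss  d=D]
2: W B4 -> L1 miss  d=D]
3: W B4 -> L1 hit  d=D]
4: R B4 -> L1 hit  d=D]
5: W B4 -> L1 hit  d=D]
6: W B4 -> L1 hit  d=D]
7: R B1 -> L1 miss wb->B4  d=-]
8: R B1 -> L1 hit  d=-]
9: W B1 -> L1 hit  d=D]
10: R B5 -> L2 miss wb->B2  d=-]
11: W B5 -> L2 hit  d=D]
12: W B4 -> L1 miss wb->B1  d=D]
13: R B4 -> L1 hit  d=D]
14: R B2 -> L2 miss wb->B5  d=-]
15: W B7 -> L1 miss wb->B4  d=D]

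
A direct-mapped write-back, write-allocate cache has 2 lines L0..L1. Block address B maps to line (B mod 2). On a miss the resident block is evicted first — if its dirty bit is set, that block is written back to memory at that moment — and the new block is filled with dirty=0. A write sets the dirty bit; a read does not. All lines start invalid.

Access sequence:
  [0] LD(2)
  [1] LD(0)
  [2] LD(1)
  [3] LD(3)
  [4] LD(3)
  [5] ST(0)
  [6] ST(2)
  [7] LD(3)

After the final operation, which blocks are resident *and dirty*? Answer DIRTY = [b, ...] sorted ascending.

DIRTY = [2]

  0 | R B2 → L0 miss [-]
  1 | R B0 → L0 miss [-]
  2 | R B1 → L1 miss [-]
  3 | R B3 → L1 miss [-]
  4 | R B3 → L1 hit [-]
  5 | W B0 → L0 hit [D]
  6 | W B2 → L0 miss wb→B0 [D]
  7 | R B3 → L1 hit [-]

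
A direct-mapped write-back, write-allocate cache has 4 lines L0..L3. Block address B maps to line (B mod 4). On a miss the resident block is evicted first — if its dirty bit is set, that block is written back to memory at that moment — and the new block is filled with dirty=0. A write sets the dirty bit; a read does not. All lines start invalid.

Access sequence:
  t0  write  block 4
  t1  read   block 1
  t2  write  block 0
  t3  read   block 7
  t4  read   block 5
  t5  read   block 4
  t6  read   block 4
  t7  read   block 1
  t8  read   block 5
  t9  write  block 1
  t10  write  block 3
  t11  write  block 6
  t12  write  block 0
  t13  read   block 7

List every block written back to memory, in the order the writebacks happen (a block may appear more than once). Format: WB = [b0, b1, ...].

WB = [4, 0, 3]

  0 | W B4 → L0 miss [D]
  1 | R B1 → L1 miss [-]
  2 | W B0 → L0 miss wb→B4 [D]
  3 | R B7 → L3 miss [-]
  4 | R B5 → L1 miss [-]
  5 | R B4 → L0 miss wb→B0 [-]
  6 | R B4 → L0 hit [-]
  7 | R B1 → L1 miss [-]
  8 | R B5 → L1 miss [-]
  9 | W B1 → L1 miss [D]
  10 | W B3 → L3 miss [D]
  11 | W B6 → L2 miss [D]
  12 | W B0 → L0 miss [D]
  13 | R B7 → L3 miss wb→B3 [-]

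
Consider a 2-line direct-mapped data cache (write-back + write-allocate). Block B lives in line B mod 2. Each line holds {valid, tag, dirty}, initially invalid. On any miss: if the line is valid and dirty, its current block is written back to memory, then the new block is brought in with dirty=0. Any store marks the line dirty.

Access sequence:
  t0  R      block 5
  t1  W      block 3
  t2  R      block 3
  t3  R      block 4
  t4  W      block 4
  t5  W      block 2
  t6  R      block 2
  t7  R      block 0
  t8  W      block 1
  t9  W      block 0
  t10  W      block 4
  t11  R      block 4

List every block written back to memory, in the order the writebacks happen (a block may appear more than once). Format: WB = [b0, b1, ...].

WB = [4, 2, 3, 0]

  0 | R B5 → L1 miss [-]
  1 | W B3 → L1 miss [D]
  2 | R B3 → L1 hit [D]
  3 | R B4 → L0 miss [-]
  4 | W B4 → L0 hit [D]
  5 | W B2 → L0 miss wb→B4 [D]
  6 | R B2 → L0 hit [D]
  7 | R B0 → L0 miss wb→B2 [-]
  8 | W B1 → L1 miss wb→B3 [D]
  9 | W B0 → L0 hit [D]
  10 | W B4 → L0 miss wb→B0 [D]
  11 | R B4 → L0 hit [D]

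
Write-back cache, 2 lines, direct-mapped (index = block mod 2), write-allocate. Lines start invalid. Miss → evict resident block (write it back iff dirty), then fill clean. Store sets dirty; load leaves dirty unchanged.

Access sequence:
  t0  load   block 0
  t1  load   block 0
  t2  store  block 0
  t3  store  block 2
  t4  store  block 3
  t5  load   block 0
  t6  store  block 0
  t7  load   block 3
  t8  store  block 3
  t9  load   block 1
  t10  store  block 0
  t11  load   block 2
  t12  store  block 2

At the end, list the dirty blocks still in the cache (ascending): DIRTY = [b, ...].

DIRTY = [2]

0: R B0 -> L0 miss  d=-]
1: R B0 -> L0 hit  d=-]
2: W B0 -> L0 hit  d=D]
3: W B2 -> L0 miss wb->B0  d=D]
4: W B3 -> L1 miss  d=D]
5: R B0 -> L0 miss wb->B2  d=-]
6: W B0 -> L0 hit  d=D]
7: R B3 -> L1 hit  d=D]
8: W B3 -> L1 hit  d=D]
9: R B1 -> L1 miss wb->B3  d=-]
10: W B0 -> L0 hit  d=D]
11: R B2 -> L0 miss wb->B0  d=-]
12: W B2 -> L0 hit  d=D]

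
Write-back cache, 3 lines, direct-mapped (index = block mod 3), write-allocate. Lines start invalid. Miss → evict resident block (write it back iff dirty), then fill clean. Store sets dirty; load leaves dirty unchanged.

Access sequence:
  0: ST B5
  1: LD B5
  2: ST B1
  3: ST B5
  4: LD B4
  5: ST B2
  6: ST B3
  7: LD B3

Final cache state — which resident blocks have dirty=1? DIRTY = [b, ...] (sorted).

0: W B5 -> L2 miss  d=D]
1: R B5 -> L2 hit  d=D]
2: W B1 -> L1 miss  d=D]
3: W B5 -> L2 hit  d=D]
4: R B4 -> L1 miss wb->B1  d=-]
5: W B2 -> L2 miss wb->B5  d=D]
6: W B3 -> L0 miss  d=D]
7: R B3 -> L0 hit  d=D]

DIRTY = [2, 3]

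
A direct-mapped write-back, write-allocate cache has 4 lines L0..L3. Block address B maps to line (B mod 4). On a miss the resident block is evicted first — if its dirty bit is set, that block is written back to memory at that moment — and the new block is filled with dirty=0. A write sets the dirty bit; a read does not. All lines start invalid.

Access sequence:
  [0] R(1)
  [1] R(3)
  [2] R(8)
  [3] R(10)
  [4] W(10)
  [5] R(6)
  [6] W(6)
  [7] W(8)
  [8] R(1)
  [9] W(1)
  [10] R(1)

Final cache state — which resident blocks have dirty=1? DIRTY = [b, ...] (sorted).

DIRTY = [1, 6, 8]

0: R B1 → L1 miss [-]
1: R B3 → L3 miss [-]
2: R B8 → L0 miss [-]
3: R B10 → L2 miss [-]
4: W B10 → L2 hit [D]
5: R B6 → L2 miss wb→B10 [-]
6: W B6 → L2 hit [D]
7: W B8 → L0 hit [D]
8: R B1 → L1 hit [-]
9: W B1 → L1 hit [D]
10: R B1 → L1 hit [D]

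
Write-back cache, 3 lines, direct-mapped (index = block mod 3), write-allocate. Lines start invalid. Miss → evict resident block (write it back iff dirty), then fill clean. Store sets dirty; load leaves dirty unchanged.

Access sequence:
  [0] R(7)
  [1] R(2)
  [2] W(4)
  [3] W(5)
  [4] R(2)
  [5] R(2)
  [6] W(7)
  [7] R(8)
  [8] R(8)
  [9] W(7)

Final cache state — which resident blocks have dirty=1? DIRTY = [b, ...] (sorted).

DIRTY = [7]

0: R B7 → L1 miss [-]
1: R B2 → L2 miss [-]
2: W B4 → L1 miss [D]
3: W B5 → L2 miss [D]
4: R B2 → L2 miss wb→B5 [-]
5: R B2 → L2 hit [-]
6: W B7 → L1 miss wb→B4 [D]
7: R B8 → L2 miss [-]
8: R B8 → L2 hit [-]
9: W B7 → L1 hit [D]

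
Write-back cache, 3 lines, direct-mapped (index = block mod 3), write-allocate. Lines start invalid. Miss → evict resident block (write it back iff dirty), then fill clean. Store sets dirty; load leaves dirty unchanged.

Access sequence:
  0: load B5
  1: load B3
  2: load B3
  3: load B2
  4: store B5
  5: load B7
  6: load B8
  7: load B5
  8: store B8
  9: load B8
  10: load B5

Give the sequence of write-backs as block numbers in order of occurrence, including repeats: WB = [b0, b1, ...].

WB = [5, 8]

0: R B5 → L2 miss [-]
1: R B3 → L0 miss [-]
2: R B3 → L0 hit [-]
3: R B2 → L2 miss [-]
4: W B5 → L2 miss [D]
5: R B7 → L1 miss [-]
6: R B8 → L2 miss wb→B5 [-]
7: R B5 → L2 miss [-]
8: W B8 → L2 miss [D]
9: R B8 → L2 hit [D]
10: R B5 → L2 miss wb→B8 [-]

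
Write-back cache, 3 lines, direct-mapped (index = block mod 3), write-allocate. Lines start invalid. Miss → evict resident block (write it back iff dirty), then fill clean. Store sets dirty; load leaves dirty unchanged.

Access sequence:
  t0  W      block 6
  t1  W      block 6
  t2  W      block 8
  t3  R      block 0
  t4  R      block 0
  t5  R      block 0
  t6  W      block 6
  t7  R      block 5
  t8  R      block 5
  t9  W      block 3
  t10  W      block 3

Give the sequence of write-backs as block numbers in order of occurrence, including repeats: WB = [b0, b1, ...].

0: W B6 → L0 miss [D]
1: W B6 → L0 hit [D]
2: W B8 → L2 miss [D]
3: R B0 → L0 miss wb→B6 [-]
4: R B0 → L0 hit [-]
5: R B0 → L0 hit [-]
6: W B6 → L0 miss [D]
7: R B5 → L2 miss wb→B8 [-]
8: R B5 → L2 hit [-]
9: W B3 → L0 miss wb→B6 [D]
10: W B3 → L0 hit [D]

WB = [6, 8, 6]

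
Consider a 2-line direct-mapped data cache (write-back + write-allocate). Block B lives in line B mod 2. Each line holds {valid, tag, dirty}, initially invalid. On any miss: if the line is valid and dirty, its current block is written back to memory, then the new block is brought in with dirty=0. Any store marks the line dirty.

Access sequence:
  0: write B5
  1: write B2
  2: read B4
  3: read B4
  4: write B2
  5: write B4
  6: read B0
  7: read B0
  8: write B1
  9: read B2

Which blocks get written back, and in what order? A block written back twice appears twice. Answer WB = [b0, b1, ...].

WB = [2, 2, 4, 5]

0: W B5 → L1 miss [D]
1: W B2 → L0 miss [D]
2: R B4 → L0 miss wb→B2 [-]
3: R B4 → L0 hit [-]
4: W B2 → L0 miss [D]
5: W B4 → L0 miss wb→B2 [D]
6: R B0 → L0 miss wb→B4 [-]
7: R B0 → L0 hit [-]
8: W B1 → L1 miss wb→B5 [D]
9: R B2 → L0 miss [-]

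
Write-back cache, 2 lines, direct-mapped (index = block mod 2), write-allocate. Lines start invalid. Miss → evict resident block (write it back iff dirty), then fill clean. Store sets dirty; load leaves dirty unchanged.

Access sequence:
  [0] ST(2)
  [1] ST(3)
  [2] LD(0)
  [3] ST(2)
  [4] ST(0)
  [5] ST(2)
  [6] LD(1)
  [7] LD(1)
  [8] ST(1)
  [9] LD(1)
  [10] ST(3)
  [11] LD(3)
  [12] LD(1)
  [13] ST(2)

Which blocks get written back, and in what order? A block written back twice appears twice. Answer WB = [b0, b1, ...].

WB = [2, 2, 0, 3, 1, 3]

0: W B2 → L0 miss [D]
1: W B3 → L1 miss [D]
2: R B0 → L0 miss wb→B2 [-]
3: W B2 → L0 miss [D]
4: W B0 → L0 miss wb→B2 [D]
5: W B2 → L0 miss wb→B0 [D]
6: R B1 → L1 miss wb→B3 [-]
7: R B1 → L1 hit [-]
8: W B1 → L1 hit [D]
9: R B1 → L1 hit [D]
10: W B3 → L1 miss wb→B1 [D]
11: R B3 → L1 hit [D]
12: R B1 → L1 miss wb→B3 [-]
13: W B2 → L0 hit [D]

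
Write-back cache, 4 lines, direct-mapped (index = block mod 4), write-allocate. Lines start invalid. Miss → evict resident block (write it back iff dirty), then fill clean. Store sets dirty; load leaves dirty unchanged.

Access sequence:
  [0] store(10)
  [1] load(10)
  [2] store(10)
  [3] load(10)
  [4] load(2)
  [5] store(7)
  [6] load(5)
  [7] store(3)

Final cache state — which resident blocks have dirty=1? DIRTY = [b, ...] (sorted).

0: W B10 → L2 miss [D]
1: R B10 → L2 hit [D]
2: W B10 → L2 hit [D]
3: R B10 → L2 hit [D]
4: R B2 → L2 miss wb→B10 [-]
5: W B7 → L3 miss [D]
6: R B5 → L1 miss [-]
7: W B3 → L3 miss wb→B7 [D]

DIRTY = [3]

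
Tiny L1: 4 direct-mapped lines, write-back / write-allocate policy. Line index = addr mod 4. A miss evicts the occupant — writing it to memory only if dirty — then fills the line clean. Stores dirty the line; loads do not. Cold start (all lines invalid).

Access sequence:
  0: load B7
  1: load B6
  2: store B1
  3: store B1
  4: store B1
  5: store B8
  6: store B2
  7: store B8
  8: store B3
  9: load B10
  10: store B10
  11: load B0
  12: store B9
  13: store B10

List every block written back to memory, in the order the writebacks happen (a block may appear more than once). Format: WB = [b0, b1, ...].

  0 | R B7 → L3 miss [-]
  1 | R B6 → L2 miss [-]
  2 | W B1 → L1 miss [D]
  3 | W B1 → L1 hit [D]
  4 | W B1 → L1 hit [D]
  5 | W B8 → L0 miss [D]
  6 | W B2 → L2 miss [D]
  7 | W B8 → L0 hit [D]
  8 | W B3 → L3 miss [D]
  9 | R B10 → L2 miss wb→B2 [-]
  10 | W B10 → L2 hit [D]
  11 | R B0 → L0 miss wb→B8 [-]
  12 | W B9 → L1 miss wb→B1 [D]
  13 | W B10 → L2 hit [D]

WB = [2, 8, 1]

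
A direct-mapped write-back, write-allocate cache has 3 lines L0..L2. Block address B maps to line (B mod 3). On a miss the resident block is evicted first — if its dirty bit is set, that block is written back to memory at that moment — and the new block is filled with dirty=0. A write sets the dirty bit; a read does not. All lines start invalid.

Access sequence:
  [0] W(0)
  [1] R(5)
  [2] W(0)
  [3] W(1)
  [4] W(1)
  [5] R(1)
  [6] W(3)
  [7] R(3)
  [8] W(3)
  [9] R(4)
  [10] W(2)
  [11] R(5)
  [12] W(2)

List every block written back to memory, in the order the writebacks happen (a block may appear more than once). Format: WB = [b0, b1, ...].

WB = [0, 1, 2]

0: W B0 → L0 miss [D]
1: R B5 → L2 miss [-]
2: W B0 → L0 hit [D]
3: W B1 → L1 miss [D]
4: W B1 → L1 hit [D]
5: R B1 → L1 hit [D]
6: W B3 → L0 miss wb→B0 [D]
7: R B3 → L0 hit [D]
8: W B3 → L0 hit [D]
9: R B4 → L1 miss wb→B1 [-]
10: W B2 → L2 miss [D]
11: R B5 → L2 miss wb→B2 [-]
12: W B2 → L2 miss [D]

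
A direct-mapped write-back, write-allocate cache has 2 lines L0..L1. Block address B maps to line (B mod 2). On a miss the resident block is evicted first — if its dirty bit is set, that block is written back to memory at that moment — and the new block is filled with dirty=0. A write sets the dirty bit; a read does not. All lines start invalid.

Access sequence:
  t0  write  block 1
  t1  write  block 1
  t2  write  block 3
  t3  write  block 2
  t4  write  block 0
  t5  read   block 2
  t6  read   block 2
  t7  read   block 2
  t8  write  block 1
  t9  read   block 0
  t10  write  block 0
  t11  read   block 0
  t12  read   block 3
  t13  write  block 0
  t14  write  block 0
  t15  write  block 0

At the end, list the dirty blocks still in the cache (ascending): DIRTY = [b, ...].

  0 | W B1 → L1 miss [D]
  1 | W B1 → L1 hit [D]
  2 | W B3 → L1 miss wb→B1 [D]
  3 | W B2 → L0 miss [D]
  4 | W B0 → L0 miss wb→B2 [D]
  5 | R B2 → L0 miss wb→B0 [-]
  6 | R B2 → L0 hit [-]
  7 | R B2 → L0 hit [-]
  8 | W B1 → L1 miss wb→B3 [D]
  9 | R B0 → L0 miss [-]
  10 | W B0 → L0 hit [D]
  11 | R B0 → L0 hit [D]
  12 | R B3 → L1 miss wb→B1 [-]
  13 | W B0 → L0 hit [D]
  14 | W B0 → L0 hit [D]
  15 | W B0 → L0 hit [D]

DIRTY = [0]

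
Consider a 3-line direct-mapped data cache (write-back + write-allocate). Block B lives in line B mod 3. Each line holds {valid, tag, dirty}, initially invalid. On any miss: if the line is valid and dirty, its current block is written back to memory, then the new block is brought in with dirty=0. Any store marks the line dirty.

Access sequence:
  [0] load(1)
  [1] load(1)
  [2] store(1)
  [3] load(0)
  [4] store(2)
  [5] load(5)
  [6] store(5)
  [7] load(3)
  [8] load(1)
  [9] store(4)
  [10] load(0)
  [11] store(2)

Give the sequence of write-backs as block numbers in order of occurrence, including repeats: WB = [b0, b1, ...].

0: R B1 -> L1 miss  d=-]
1: R B1 -> L1 hit  d=-]
2: W B1 -> L1 hit  d=D]
3: R B0 -> L0 miss  d=-]
4: W B2 -> L2 miss  d=D]
5: R B5 -> L2 miss wb->B2  d=-]
6: W B5 -> L2 hit  d=D]
7: R B3 -> L0 miss  d=-]
8: R B1 -> L1 hit  d=D]
9: W B4 -> L1 miss wb->B1  d=D]
10: R B0 -> L0 miss  d=-]
11: W B2 -> L2 miss wb->B5  d=D]

WB = [2, 1, 5]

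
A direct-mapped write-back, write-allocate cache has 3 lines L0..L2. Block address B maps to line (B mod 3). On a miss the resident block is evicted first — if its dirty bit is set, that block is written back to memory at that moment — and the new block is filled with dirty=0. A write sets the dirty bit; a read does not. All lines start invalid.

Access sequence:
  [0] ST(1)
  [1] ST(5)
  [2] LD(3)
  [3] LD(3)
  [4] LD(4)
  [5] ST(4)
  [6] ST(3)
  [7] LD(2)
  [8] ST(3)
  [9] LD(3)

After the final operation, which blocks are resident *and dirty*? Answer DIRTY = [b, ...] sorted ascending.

DIRTY = [3, 4]

  0 | W B1 → L1 miss [D]
  1 | W B5 → L2 miss [D]
  2 | R B3 → L0 miss [-]
  3 | R B3 → L0 hit [-]
  4 | R B4 → L1 miss wb→B1 [-]
  5 | W B4 → L1 hit [D]
  6 | W B3 → L0 hit [D]
  7 | R B2 → L2 miss wb→B5 [-]
  8 | W B3 → L0 hit [D]
  9 | R B3 → L0 hit [D]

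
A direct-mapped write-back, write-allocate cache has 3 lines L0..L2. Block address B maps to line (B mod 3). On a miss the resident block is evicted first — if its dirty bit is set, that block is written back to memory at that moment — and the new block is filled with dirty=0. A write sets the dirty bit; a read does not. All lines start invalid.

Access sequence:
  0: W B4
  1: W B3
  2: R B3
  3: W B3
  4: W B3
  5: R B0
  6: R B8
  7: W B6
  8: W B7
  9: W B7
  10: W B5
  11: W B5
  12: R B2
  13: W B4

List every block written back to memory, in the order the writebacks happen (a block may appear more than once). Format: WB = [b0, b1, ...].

WB = [3, 4, 5, 7]

0: W B4 → L1 miss [D]
1: W B3 → L0 miss [D]
2: R B3 → L0 hit [D]
3: W B3 → L0 hit [D]
4: W B3 → L0 hit [D]
5: R B0 → L0 miss wb→B3 [-]
6: R B8 → L2 miss [-]
7: W B6 → L0 miss [D]
8: W B7 → L1 miss wb→B4 [D]
9: W B7 → L1 hit [D]
10: W B5 → L2 miss [D]
11: W B5 → L2 hit [D]
12: R B2 → L2 miss wb→B5 [-]
13: W B4 → L1 miss wb→B7 [D]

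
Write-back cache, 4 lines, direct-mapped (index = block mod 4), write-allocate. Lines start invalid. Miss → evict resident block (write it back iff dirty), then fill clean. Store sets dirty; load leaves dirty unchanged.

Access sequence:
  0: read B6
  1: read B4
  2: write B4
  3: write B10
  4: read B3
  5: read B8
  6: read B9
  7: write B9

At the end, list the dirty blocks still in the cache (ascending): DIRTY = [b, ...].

0: R B6 → L2 miss [-]
1: R B4 → L0 miss [-]
2: W B4 → L0 hit [D]
3: W B10 → L2 miss [D]
4: R B3 → L3 miss [-]
5: R B8 → L0 miss wb→B4 [-]
6: R B9 → L1 miss [-]
7: W B9 → L1 hit [D]

DIRTY = [9, 10]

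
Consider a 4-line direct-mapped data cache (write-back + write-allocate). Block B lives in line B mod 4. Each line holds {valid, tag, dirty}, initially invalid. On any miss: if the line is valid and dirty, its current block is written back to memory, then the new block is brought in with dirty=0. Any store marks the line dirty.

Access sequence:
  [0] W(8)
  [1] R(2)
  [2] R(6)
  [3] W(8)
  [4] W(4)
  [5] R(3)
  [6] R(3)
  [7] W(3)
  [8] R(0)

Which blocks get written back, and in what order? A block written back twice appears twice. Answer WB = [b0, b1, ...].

WB = [8, 4]

0: W B8 -> L0 miss  d=D]
1: R B2 -> L2 miss  d=-]
2: R B6 -> L2 miss  d=-]
3: W B8 -> L0 hit  d=D]
4: W B4 -> L0 miss wb->B8  d=D]
5: R B3 -> L3 miss  d=-]
6: R B3 -> L3 hit  d=-]
7: W B3 -> L3 hit  d=D]
8: R B0 -> L0 miss wb->B4  d=-]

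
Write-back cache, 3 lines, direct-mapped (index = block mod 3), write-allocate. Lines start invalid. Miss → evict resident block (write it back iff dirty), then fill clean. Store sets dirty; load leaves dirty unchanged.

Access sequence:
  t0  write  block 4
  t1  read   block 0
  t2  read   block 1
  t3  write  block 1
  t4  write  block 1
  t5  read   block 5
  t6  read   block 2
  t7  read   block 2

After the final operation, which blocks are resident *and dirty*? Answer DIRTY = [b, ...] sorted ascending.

DIRTY = [1]

0: W B4 -> L1 miss  d=D]
1: R B0 -> L0 miss  d=-]
2: R B1 -> L1 miss wb->B4  d=-]
3: W B1 -> L1 hit  d=D]
4: W B1 -> L1 hit  d=D]
5: R B5 -> L2 miss  d=-]
6: R B2 -> L2 miss  d=-]
7: R B2 -> L2 hit  d=-]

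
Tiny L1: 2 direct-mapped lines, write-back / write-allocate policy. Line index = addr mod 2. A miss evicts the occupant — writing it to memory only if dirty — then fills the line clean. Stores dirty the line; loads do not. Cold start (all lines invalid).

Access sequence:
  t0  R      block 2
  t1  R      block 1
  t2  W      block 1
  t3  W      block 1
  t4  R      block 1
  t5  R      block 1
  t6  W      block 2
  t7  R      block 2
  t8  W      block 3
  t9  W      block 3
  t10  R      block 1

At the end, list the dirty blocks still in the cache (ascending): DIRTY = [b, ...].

0: R B2 -> L0 miss  d=-]
1: R B1 -> L1 miss  d=-]
2: W B1 -> L1 hit  d=D]
3: W B1 -> L1 hit  d=D]
4: R B1 -> L1 hit  d=D]
5: R B1 -> L1 hit  d=D]
6: W B2 -> L0 hit  d=D]
7: R B2 -> L0 hit  d=D]
8: W B3 -> L1 miss wb->B1  d=D]
9: W B3 -> L1 hit  d=D]
10: R B1 -> L1 miss wb->B3  d=-]

DIRTY = [2]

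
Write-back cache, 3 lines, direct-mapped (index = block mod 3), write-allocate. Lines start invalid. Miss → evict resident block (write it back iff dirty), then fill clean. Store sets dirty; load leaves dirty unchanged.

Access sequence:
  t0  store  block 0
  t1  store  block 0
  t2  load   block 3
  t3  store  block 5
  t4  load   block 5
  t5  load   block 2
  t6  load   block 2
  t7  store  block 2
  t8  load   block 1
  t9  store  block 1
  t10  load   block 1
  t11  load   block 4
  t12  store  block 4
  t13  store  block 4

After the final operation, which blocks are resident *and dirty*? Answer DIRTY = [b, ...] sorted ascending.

  0 | W B0 → L0 miss [D]
  1 | W B0 → L0 hit [D]
  2 | R B3 → L0 miss wb→B0 [-]
  3 | W B5 → L2 miss [D]
  4 | R B5 → L2 hit [D]
  5 | R B2 → L2 miss wb→B5 [-]
  6 | R B2 → L2 hit [-]
  7 | W B2 → L2 hit [D]
  8 | R B1 → L1 miss [-]
  9 | W B1 → L1 hit [D]
  10 | R B1 → L1 hit [D]
  11 | R B4 → L1 miss wb→B1 [-]
  12 | W B4 → L1 hit [D]
  13 | W B4 → L1 hit [D]

DIRTY = [2, 4]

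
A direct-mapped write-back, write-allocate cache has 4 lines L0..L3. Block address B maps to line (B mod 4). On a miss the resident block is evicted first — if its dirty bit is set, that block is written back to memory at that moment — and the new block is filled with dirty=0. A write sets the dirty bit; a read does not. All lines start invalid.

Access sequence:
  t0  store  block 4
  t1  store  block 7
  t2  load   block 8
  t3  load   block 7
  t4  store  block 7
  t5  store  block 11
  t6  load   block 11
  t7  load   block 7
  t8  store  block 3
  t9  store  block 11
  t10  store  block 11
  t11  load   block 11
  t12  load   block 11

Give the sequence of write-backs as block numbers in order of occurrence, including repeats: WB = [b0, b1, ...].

0: W B4 -> L0 miss  d=D]
1: W B7 -> L3 miss  d=D]
2: R B8 -> L0 miss wb->B4  d=-]
3: R B7 -> L3 hit  d=D]
4: W B7 -> L3 hit  d=D]
5: W B11 -> L3 miss wb->B7  d=D]
6: R B11 -> L3 hit  d=D]
7: R B7 -> L3 miss wb->B11  d=-]
8: W B3 -> L3 miss  d=D]
9: W B11 -> L3 miss wb->B3  d=D]
10: W B11 -> L3 hit  d=D]
11: R B11 -> L3 hit  d=D]
12: R B11 -> L3 hit  d=D]

WB = [4, 7, 11, 3]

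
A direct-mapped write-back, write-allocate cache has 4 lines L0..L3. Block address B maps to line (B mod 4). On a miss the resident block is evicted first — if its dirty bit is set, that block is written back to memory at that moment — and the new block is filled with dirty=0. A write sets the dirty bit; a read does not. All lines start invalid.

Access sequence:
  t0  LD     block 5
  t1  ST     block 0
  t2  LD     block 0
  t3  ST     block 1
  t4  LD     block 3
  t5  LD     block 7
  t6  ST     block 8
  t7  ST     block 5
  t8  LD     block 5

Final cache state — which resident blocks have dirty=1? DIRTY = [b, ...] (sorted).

  0 | R B5 → L1 miss [-]
  1 | W B0 → L0 miss [D]
  2 | R B0 → L0 hit [D]
  3 | W B1 → L1 miss [D]
  4 | R B3 → L3 miss [-]
  5 | R B7 → L3 miss [-]
  6 | W B8 → L0 miss wb→B0 [D]
  7 | W B5 → L1 miss wb→B1 [D]
  8 | R B5 → L1 hit [D]

DIRTY = [5, 8]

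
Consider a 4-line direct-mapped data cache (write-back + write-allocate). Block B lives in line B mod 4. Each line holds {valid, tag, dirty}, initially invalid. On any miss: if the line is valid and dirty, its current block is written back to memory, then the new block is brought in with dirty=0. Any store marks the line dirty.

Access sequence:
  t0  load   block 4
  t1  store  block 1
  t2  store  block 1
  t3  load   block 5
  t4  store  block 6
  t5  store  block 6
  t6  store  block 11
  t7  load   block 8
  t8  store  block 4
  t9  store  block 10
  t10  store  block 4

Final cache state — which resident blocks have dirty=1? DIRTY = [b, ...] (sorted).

DIRTY = [4, 10, 11]

0: R B4 → L0 miss [-]
1: W B1 → L1 miss [D]
2: W B1 → L1 hit [D]
3: R B5 → L1 miss wb→B1 [-]
4: W B6 → L2 miss [D]
5: W B6 → L2 hit [D]
6: W B11 → L3 miss [D]
7: R B8 → L0 miss [-]
8: W B4 → L0 miss [D]
9: W B10 → L2 miss wb→B6 [D]
10: W B4 → L0 hit [D]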